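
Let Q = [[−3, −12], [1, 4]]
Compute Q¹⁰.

Q² = Q (a projection; rank 1, trace 1), so Q¹⁰ = Q.

[[−3, −12], [1, 4]]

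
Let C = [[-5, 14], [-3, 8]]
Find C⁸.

tr C = 3 and det C = 2, so the characteristic polynomial is λ² − (3)λ + (2) with roots 2 and 1.
Eigenvectors give P = [[2, 7], [1, 3]] with P⁻¹ = [[-3, 7], [1, -2]], and C = P·diag(2, 1)·P⁻¹.
Then C⁸ = P·diag(256, 1)·P⁻¹ = [[512, 7], [256, 3]] · [[-3, 7], [1, -2]] = [[-1529, 3570], [-765, 1786]].

[[-1529, 3570], [-765, 1786]]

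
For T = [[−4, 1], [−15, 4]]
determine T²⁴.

[[1, 0], [0, 1]]

T² = I (check: tr T = 0 and det T = −1), so T²⁴ = I since 24 is even.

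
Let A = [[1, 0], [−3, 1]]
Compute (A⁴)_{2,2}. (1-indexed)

A = I + N where N = [[0, 0], [−3, 0]] is strictly lower-triangular, so N² = 0.
(I + N)⁴ = I + 4·N = [[1, 0], [−12, 1]].

1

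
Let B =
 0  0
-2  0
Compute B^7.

B is strictly triangular, hence nilpotent: B^2 = 0, so B^7 = 0.

[[0, 0], [0, 0]]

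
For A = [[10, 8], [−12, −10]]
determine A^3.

[[40, 32], [−48, −40]]

tr A = 0 and det A = −4, so the characteristic polynomial is λ² − (0)λ + (−4) with roots 2 and −2.
Eigenvectors give P = [[−1, 2], [1, −3]] with P⁻¹ = [[−3, −2], [−1, −1]], and A = P·diag(2, −2)·P⁻¹.
Then A^3 = P·diag(8, −8)·P⁻¹ = [[−8, −16], [8, 24]] · [[−3, −2], [−1, −1]] = [[40, 32], [−48, −40]].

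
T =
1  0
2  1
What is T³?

T = I + N where N = [[0, 0], [2, 0]] is strictly lower-triangular, so N² = 0.
(I + N)³ = I + 3·N = [[1, 0], [6, 1]].

[[1, 0], [6, 1]]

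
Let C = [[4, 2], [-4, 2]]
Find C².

[[8, 12], [-24, -4]]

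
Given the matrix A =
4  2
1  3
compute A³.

[[86, 78], [39, 47]]

A² = [[18, 14], [7, 11]]
A³ = [[86, 78], [39, 47]]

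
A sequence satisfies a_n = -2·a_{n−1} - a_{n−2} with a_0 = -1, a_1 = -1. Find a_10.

19

With companion matrix C = [[-2, -1], [1, 0]], [a_n, a_{n−1}]ᵀ = C·[a_{n−1}, a_{n−2}]ᵀ, so [a_10, a_9]ᵀ = C^9·[a_1, a_0]ᵀ.
C^9 = [[-10, -9], [9, 8]], giving [a_10, a_9]ᵀ = [[19], [-17]].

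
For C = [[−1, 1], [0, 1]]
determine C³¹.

[[−1, 1], [0, 1]]

C² = I (check: tr C = 0 and det C = −1), so C³¹ = C since 31 is odd.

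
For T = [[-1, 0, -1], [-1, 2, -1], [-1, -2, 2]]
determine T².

[[2, 2, -1], [0, 6, -3], [1, -8, 7]]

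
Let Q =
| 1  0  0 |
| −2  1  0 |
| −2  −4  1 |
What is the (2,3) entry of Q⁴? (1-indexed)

Q = I + N where N = [[0, 0, 0], [−2, 0, 0], [−2, −4, 0]] is strictly lower-triangular, so N³ = 0.
(I + N)⁴ = I + 4·N + 6·N² = [[1, 0, 0], [−8, 1, 0], [40, −16, 1]].

0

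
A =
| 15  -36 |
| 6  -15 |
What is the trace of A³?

0

tr A = 0 and det A = -9, so the characteristic polynomial is λ² − (0)λ + (-9) with roots 3 and -3.
Eigenvectors give P = [[-3, 2], [-1, 1]] with P⁻¹ = [[-1, 2], [-1, 3]], and A = P·diag(3, -3)·P⁻¹.
Then A³ = P·diag(27, -27)·P⁻¹ = [[-81, -54], [-27, -27]] · [[-1, 2], [-1, 3]] = [[135, -324], [54, -135]].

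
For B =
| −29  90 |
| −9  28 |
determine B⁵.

[[−329, 990], [−99, 298]]

tr B = −1 and det B = −2, so the characteristic polynomial is λ² − (−1)λ + (−2) with roots 1 and −2.
Eigenvectors give P = [[3, −10], [1, −3]] with P⁻¹ = [[−3, 10], [−1, 3]], and B = P·diag(1, −2)·P⁻¹.
Then B⁵ = P·diag(1, −32)·P⁻¹ = [[3, 320], [1, 96]] · [[−3, 10], [−1, 3]] = [[−329, 990], [−99, 298]].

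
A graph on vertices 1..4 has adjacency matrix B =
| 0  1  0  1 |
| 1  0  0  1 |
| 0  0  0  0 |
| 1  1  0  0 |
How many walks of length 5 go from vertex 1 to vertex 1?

The number of length-5 walks from vertex 1 to vertex 1 is entry (1,1) of B⁵, where B is the adjacency matrix.
B² = [[2, 1, 0, 1], [1, 2, 0, 1], [0, 0, 0, 0], [1, 1, 0, 2]]
B³ = [[2, 3, 0, 3], [3, 2, 0, 3], [0, 0, 0, 0], [3, 3, 0, 2]]
B⁴ = [[6, 5, 0, 5], [5, 6, 0, 5], [0, 0, 0, 0], [5, 5, 0, 6]]
B⁵ = [[10, 11, 0, 11], [11, 10, 0, 11], [0, 0, 0, 0], [11, 11, 0, 10]]

10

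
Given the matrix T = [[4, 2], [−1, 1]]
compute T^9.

[[38854, 38342], [−19171, −18659]]

tr T = 5 and det T = 6, so the characteristic polynomial is λ² − (5)λ + (6) with roots 2 and 3.
Eigenvectors give P = [[1, 2], [−1, −1]] with P⁻¹ = [[−1, −2], [1, 1]], and T = P·diag(2, 3)·P⁻¹.
Then T^9 = P·diag(512, 19683)·P⁻¹ = [[512, 39366], [−512, −19683]] · [[−1, −2], [1, 1]] = [[38854, 38342], [−19171, −18659]].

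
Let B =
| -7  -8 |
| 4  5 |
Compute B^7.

[[-4375, -4376], [2188, 2189]]

tr B = -2 and det B = -3, so the characteristic polynomial is λ² − (-2)λ + (-3) with roots 1 and -3.
Eigenvectors give P = [[1, 2], [-1, -1]] with P⁻¹ = [[-1, -2], [1, 1]], and B = P·diag(1, -3)·P⁻¹.
Then B^7 = P·diag(1, -2187)·P⁻¹ = [[1, -4374], [-1, 2187]] · [[-1, -2], [1, 1]] = [[-4375, -4376], [2188, 2189]].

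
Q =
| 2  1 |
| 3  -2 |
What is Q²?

[[7, 0], [0, 7]]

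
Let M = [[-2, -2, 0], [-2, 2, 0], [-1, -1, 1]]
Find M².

[[8, 0, 0], [0, 8, 0], [3, -1, 1]]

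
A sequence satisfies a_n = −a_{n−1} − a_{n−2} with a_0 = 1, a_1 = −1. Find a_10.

With companion matrix M = [[−1, −1], [1, 0]], [a_n, a_{n−1}]ᵀ = M·[a_{n−1}, a_{n−2}]ᵀ, so [a_10, a_9]ᵀ = M⁹·[a_1, a_0]ᵀ.
M⁹ = [[1, 0], [0, 1]], giving [a_10, a_9]ᵀ = [[−1], [1]].

−1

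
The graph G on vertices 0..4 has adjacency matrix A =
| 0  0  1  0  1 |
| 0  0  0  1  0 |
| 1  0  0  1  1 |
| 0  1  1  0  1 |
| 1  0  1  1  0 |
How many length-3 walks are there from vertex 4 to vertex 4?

The number of length-3 walks from vertex 4 to vertex 4 is entry (4,4) of A^3, where A is the adjacency matrix.
A^2 = [[2, 0, 1, 2, 1], [0, 1, 1, 0, 1], [1, 1, 3, 1, 2], [2, 0, 1, 3, 1], [1, 1, 2, 1, 3]]
A^3 = [[2, 2, 5, 2, 5], [2, 0, 1, 3, 1], [5, 1, 4, 6, 5], [2, 3, 6, 2, 6], [5, 1, 5, 6, 4]]

4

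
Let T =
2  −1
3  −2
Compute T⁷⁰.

T² = I (check: tr T = 0 and det T = −1), so T⁷⁰ = I since 70 is even.

[[1, 0], [0, 1]]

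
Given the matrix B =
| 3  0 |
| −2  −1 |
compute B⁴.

B² = [[9, 0], [−4, 1]]
B³ = [[27, 0], [−14, −1]]
B⁴ = [[81, 0], [−40, 1]]

[[81, 0], [−40, 1]]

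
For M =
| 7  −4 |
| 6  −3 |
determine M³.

tr M = 4 and det M = 3, so the characteristic polynomial is λ² − (4)λ + (3) with roots 3 and 1.
Eigenvectors give P = [[1, −2], [1, −3]] with P⁻¹ = [[3, −2], [1, −1]], and M = P·diag(3, 1)·P⁻¹.
Then M³ = P·diag(27, 1)·P⁻¹ = [[27, −2], [27, −3]] · [[3, −2], [1, −1]] = [[79, −52], [78, −51]].

[[79, −52], [78, −51]]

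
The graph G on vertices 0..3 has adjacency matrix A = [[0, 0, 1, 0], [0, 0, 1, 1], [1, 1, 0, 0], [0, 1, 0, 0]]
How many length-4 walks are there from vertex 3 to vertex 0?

0

The number of length-4 walks from vertex 3 to vertex 0 is entry (3,0) of A⁴, where A is the adjacency matrix.
A² = [[1, 1, 0, 0], [1, 2, 0, 0], [0, 0, 2, 1], [0, 0, 1, 1]]
A³ = [[0, 0, 2, 1], [0, 0, 3, 2], [2, 3, 0, 0], [1, 2, 0, 0]]
A⁴ = [[2, 3, 0, 0], [3, 5, 0, 0], [0, 0, 5, 3], [0, 0, 3, 2]]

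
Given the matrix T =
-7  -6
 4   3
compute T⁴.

[[241, 240], [-160, -159]]

tr T = -4 and det T = 3, so the characteristic polynomial is λ² − (-4)λ + (3) with roots -3 and -1.
Eigenvectors give P = [[3, -1], [-2, 1]] with P⁻¹ = [[1, 1], [2, 3]], and T = P·diag(-3, -1)·P⁻¹.
Then T⁴ = P·diag(81, 1)·P⁻¹ = [[243, -1], [-162, 1]] · [[1, 1], [2, 3]] = [[241, 240], [-160, -159]].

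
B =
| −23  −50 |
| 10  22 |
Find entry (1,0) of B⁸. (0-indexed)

tr B = −1 and det B = −6, so the characteristic polynomial is λ² − (−1)λ + (−6) with roots −3 and 2.
Eigenvectors give P = [[5, −2], [−2, 1]] with P⁻¹ = [[1, 2], [2, 5]], and B = P·diag(−3, 2)·P⁻¹.
Then B⁸ = P·diag(6561, 256)·P⁻¹ = [[32805, −512], [−13122, 256]] · [[1, 2], [2, 5]] = [[31781, 63050], [−12610, −24964]].

−12610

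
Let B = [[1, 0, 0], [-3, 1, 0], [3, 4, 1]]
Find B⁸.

B = I + N where N = [[0, 0, 0], [-3, 0, 0], [3, 4, 0]] is strictly lower-triangular, so N³ = 0.
(I + N)⁸ = I + 8·N + 28·N² = [[1, 0, 0], [-24, 1, 0], [-312, 32, 1]].

[[1, 0, 0], [-24, 1, 0], [-312, 32, 1]]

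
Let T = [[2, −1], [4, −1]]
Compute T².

[[0, −1], [4, −3]]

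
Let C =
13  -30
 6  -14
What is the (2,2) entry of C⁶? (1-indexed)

316

tr C = -1 and det C = -2, so the characteristic polynomial is λ² − (-1)λ + (-2) with roots -2 and 1.
Eigenvectors give P = [[2, -5], [1, -2]] with P⁻¹ = [[-2, 5], [-1, 2]], and C = P·diag(-2, 1)·P⁻¹.
Then C⁶ = P·diag(64, 1)·P⁻¹ = [[128, -5], [64, -2]] · [[-2, 5], [-1, 2]] = [[-251, 630], [-126, 316]].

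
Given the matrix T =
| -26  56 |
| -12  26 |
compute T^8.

[[256, 0], [0, 256]]

tr T = 0 and det T = -4, so the characteristic polynomial is λ² − (0)λ + (-4) with roots -2 and 2.
Eigenvectors give P = [[7, 2], [3, 1]] with P⁻¹ = [[1, -2], [-3, 7]], and T = P·diag(-2, 2)·P⁻¹.
Then T^8 = P·diag(256, 256)·P⁻¹ = [[1792, 512], [768, 256]] · [[1, -2], [-3, 7]] = [[256, 0], [0, 256]].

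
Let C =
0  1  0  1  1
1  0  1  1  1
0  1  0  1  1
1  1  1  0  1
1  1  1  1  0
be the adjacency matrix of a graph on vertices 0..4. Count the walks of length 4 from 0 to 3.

The number of length-4 walks from vertex 0 to vertex 3 is entry (0,3) of C⁴, where C is the adjacency matrix.
C² = [[3, 2, 3, 2, 2], [2, 4, 2, 3, 3], [3, 2, 3, 2, 2], [2, 3, 2, 4, 3], [2, 3, 2, 3, 4]]
C³ = [[6, 10, 6, 10, 10], [10, 10, 10, 11, 11], [6, 10, 6, 10, 10], [10, 11, 10, 10, 11], [10, 11, 10, 11, 10]]
C⁴ = [[30, 32, 30, 32, 32], [32, 42, 32, 41, 41], [30, 32, 30, 32, 32], [32, 41, 32, 42, 41], [32, 41, 32, 41, 42]]

32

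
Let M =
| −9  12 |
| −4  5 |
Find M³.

[[−105, 156], [−52, 77]]

tr M = −4 and det M = 3, so the characteristic polynomial is λ² − (−4)λ + (3) with roots −3 and −1.
Eigenvectors give P = [[2, −3], [1, −2]] with P⁻¹ = [[2, −3], [1, −2]], and M = P·diag(−3, −1)·P⁻¹.
Then M³ = P·diag(−27, −1)·P⁻¹ = [[−54, 3], [−27, 2]] · [[2, −3], [1, −2]] = [[−105, 156], [−52, 77]].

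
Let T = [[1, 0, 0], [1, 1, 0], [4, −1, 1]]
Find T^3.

[[1, 0, 0], [3, 1, 0], [9, −3, 1]]

T = I + N where N = [[0, 0, 0], [1, 0, 0], [4, −1, 0]] is strictly lower-triangular, so N^3 = 0.
(I + N)^3 = I + 3·N + 3·N^2 = [[1, 0, 0], [3, 1, 0], [9, −3, 1]].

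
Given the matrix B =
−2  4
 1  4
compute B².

[[8, 8], [2, 20]]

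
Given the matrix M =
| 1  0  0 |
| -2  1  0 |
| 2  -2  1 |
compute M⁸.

M = I + N where N = [[0, 0, 0], [-2, 0, 0], [2, -2, 0]] is strictly lower-triangular, so N³ = 0.
(I + N)⁸ = I + 8·N + 28·N² = [[1, 0, 0], [-16, 1, 0], [128, -16, 1]].

[[1, 0, 0], [-16, 1, 0], [128, -16, 1]]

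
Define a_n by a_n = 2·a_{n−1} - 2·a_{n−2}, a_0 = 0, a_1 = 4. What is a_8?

With companion matrix M = [[2, -2], [1, 0]], [a_n, a_{n−1}]ᵀ = M·[a_{n−1}, a_{n−2}]ᵀ, so [a_8, a_7]ᵀ = M⁷·[a_1, a_0]ᵀ.
M⁷ = [[0, 16], [-8, 16]], giving [a_8, a_7]ᵀ = [[0], [-32]].

0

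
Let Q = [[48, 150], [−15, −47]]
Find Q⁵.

[[2718, 8250], [−825, −2507]]

tr Q = 1 and det Q = −6, so the characteristic polynomial is λ² − (1)λ + (−6) with roots 3 and −2.
Eigenvectors give P = [[10, −3], [−3, 1]] with P⁻¹ = [[1, 3], [3, 10]], and Q = P·diag(3, −2)·P⁻¹.
Then Q⁵ = P·diag(243, −32)·P⁻¹ = [[2430, 96], [−729, −32]] · [[1, 3], [3, 10]] = [[2718, 8250], [−825, −2507]].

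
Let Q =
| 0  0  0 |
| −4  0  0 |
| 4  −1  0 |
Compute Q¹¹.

[[0, 0, 0], [0, 0, 0], [0, 0, 0]]

Q is strictly triangular, hence nilpotent: Q³ = 0, so Q¹¹ = 0.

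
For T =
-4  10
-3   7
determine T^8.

[[-1274, 2550], [-765, 1531]]

tr T = 3 and det T = 2, so the characteristic polynomial is λ² − (3)λ + (2) with roots 2 and 1.
Eigenvectors give P = [[-5, -2], [-3, -1]] with P⁻¹ = [[1, -2], [-3, 5]], and T = P·diag(2, 1)·P⁻¹.
Then T^8 = P·diag(256, 1)·P⁻¹ = [[-1280, -2], [-768, -1]] · [[1, -2], [-3, 5]] = [[-1274, 2550], [-765, 1531]].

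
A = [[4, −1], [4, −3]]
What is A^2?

[[12, −1], [4, 5]]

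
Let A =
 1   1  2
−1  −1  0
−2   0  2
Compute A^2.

[[−4, 0, 6], [0, 0, −2], [−6, −2, 0]]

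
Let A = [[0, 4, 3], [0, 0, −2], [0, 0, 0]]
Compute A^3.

A is strictly triangular, hence nilpotent: A^3 = 0, so A^3 = 0.

[[0, 0, 0], [0, 0, 0], [0, 0, 0]]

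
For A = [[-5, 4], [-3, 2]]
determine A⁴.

tr A = -3 and det A = 2, so the characteristic polynomial is λ² − (-3)λ + (2) with roots -2 and -1.
Eigenvectors give P = [[4, 1], [3, 1]] with P⁻¹ = [[1, -1], [-3, 4]], and A = P·diag(-2, -1)·P⁻¹.
Then A⁴ = P·diag(16, 1)·P⁻¹ = [[64, 1], [48, 1]] · [[1, -1], [-3, 4]] = [[61, -60], [45, -44]].

[[61, -60], [45, -44]]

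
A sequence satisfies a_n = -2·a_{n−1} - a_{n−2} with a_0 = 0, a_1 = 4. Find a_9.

With companion matrix Q = [[-2, -1], [1, 0]], [a_n, a_{n−1}]ᵀ = Q·[a_{n−1}, a_{n−2}]ᵀ, so [a_9, a_8]ᵀ = Q⁸·[a_1, a_0]ᵀ.
Q⁸ = [[9, 8], [-8, -7]], giving [a_9, a_8]ᵀ = [[36], [-32]].

36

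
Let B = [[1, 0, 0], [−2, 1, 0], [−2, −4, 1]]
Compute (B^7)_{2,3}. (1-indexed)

B = I + N where N = [[0, 0, 0], [−2, 0, 0], [−2, −4, 0]] is strictly lower-triangular, so N^3 = 0.
(I + N)^7 = I + 7·N + 21·N^2 = [[1, 0, 0], [−14, 1, 0], [154, −28, 1]].

0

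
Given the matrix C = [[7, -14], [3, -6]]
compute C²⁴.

[[7, -14], [3, -6]]

C² = C (a projection; rank 1, trace 1), so C²⁴ = C.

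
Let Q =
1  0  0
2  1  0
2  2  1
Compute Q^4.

[[1, 0, 0], [8, 1, 0], [32, 8, 1]]

Q = I + N where N = [[0, 0, 0], [2, 0, 0], [2, 2, 0]] is strictly lower-triangular, so N^3 = 0.
(I + N)^4 = I + 4·N + 6·N^2 = [[1, 0, 0], [8, 1, 0], [32, 8, 1]].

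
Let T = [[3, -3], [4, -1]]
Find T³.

T² = [[-3, -6], [8, -11]]
T³ = [[-33, 15], [-20, -13]]

[[-33, 15], [-20, -13]]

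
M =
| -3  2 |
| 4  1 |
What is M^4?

[[321, -104], [-208, 113]]

M^2 = [[17, -4], [-8, 9]]
M^3 = [[-67, 30], [60, -7]]
M^4 = [[321, -104], [-208, 113]]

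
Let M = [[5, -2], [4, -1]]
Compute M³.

tr M = 4 and det M = 3, so the characteristic polynomial is λ² − (4)λ + (3) with roots 1 and 3.
Eigenvectors give P = [[-1, 1], [-2, 1]] with P⁻¹ = [[1, -1], [2, -1]], and M = P·diag(1, 3)·P⁻¹.
Then M³ = P·diag(1, 27)·P⁻¹ = [[-1, 27], [-2, 27]] · [[1, -1], [2, -1]] = [[53, -26], [52, -25]].

[[53, -26], [52, -25]]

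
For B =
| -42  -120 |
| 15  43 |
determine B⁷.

[[-18648, -55560], [6945, 20707]]

tr B = 1 and det B = -6, so the characteristic polynomial is λ² − (1)λ + (-6) with roots 3 and -2.
Eigenvectors give P = [[-8, 3], [3, -1]] with P⁻¹ = [[1, 3], [3, 8]], and B = P·diag(3, -2)·P⁻¹.
Then B⁷ = P·diag(2187, -128)·P⁻¹ = [[-17496, -384], [6561, 128]] · [[1, 3], [3, 8]] = [[-18648, -55560], [6945, 20707]].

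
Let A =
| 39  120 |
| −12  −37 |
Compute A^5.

[[2439, 7320], [−732, −2197]]

tr A = 2 and det A = −3, so the characteristic polynomial is λ² − (2)λ + (−3) with roots −1 and 3.
Eigenvectors give P = [[−3, 10], [1, −3]] with P⁻¹ = [[3, 10], [1, 3]], and A = P·diag(−1, 3)·P⁻¹.
Then A^5 = P·diag(−1, 243)·P⁻¹ = [[3, 2430], [−1, −729]] · [[3, 10], [1, 3]] = [[2439, 7320], [−732, −2197]].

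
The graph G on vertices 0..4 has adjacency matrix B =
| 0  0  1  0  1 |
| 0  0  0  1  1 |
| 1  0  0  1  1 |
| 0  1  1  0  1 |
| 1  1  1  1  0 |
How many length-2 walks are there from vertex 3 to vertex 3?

The number of length-2 walks from vertex 3 to vertex 3 is entry (3,3) of B², where B is the adjacency matrix.
B² = [[2, 1, 1, 2, 1], [1, 2, 2, 1, 1], [1, 2, 3, 1, 2], [2, 1, 1, 3, 2], [1, 1, 2, 2, 4]]

3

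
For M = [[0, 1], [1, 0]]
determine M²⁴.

[[1, 0], [0, 1]]

M² = I (check: tr M = 0 and det M = -1), so M²⁴ = I since 24 is even.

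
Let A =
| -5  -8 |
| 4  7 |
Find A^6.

tr A = 2 and det A = -3, so the characteristic polynomial is λ² − (2)λ + (-3) with roots 3 and -1.
Eigenvectors give P = [[1, -2], [-1, 1]] with P⁻¹ = [[-1, -2], [-1, -1]], and A = P·diag(3, -1)·P⁻¹.
Then A^6 = P·diag(729, 1)·P⁻¹ = [[729, -2], [-729, 1]] · [[-1, -2], [-1, -1]] = [[-727, -1456], [728, 1457]].

[[-727, -1456], [728, 1457]]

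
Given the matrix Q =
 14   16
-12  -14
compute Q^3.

tr Q = 0 and det Q = -4, so the characteristic polynomial is λ² − (0)λ + (-4) with roots 2 and -2.
Eigenvectors give P = [[-4, -1], [3, 1]] with P⁻¹ = [[-1, -1], [3, 4]], and Q = P·diag(2, -2)·P⁻¹.
Then Q^3 = P·diag(8, -8)·P⁻¹ = [[-32, 8], [24, -8]] · [[-1, -1], [3, 4]] = [[56, 64], [-48, -56]].

[[56, 64], [-48, -56]]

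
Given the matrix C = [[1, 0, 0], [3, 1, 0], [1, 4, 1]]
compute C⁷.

C = I + N where N = [[0, 0, 0], [3, 0, 0], [1, 4, 0]] is strictly lower-triangular, so N³ = 0.
(I + N)⁷ = I + 7·N + 21·N² = [[1, 0, 0], [21, 1, 0], [259, 28, 1]].

[[1, 0, 0], [21, 1, 0], [259, 28, 1]]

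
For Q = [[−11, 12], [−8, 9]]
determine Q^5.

[[−731, 732], [−488, 489]]

tr Q = −2 and det Q = −3, so the characteristic polynomial is λ² − (−2)λ + (−3) with roots 1 and −3.
Eigenvectors give P = [[−1, −3], [−1, −2]] with P⁻¹ = [[2, −3], [−1, 1]], and Q = P·diag(1, −3)·P⁻¹.
Then Q^5 = P·diag(1, −243)·P⁻¹ = [[−1, 729], [−1, 486]] · [[2, −3], [−1, 1]] = [[−731, 732], [−488, 489]].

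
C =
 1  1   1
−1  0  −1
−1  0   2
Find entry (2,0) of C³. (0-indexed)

−5

C² = [[−1, 1, 2], [0, −1, −3], [−3, −1, 3]]
C³ = [[−4, −1, 2], [4, 0, −5], [−5, −3, 4]]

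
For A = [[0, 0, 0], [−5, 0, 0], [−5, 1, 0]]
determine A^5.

A is strictly triangular, hence nilpotent: A^3 = 0, so A^5 = 0.

[[0, 0, 0], [0, 0, 0], [0, 0, 0]]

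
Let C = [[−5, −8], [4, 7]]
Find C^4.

[[−79, −160], [80, 161]]

tr C = 2 and det C = −3, so the characteristic polynomial is λ² − (2)λ + (−3) with roots 3 and −1.
Eigenvectors give P = [[−1, −2], [1, 1]] with P⁻¹ = [[1, 2], [−1, −1]], and C = P·diag(3, −1)·P⁻¹.
Then C^4 = P·diag(81, 1)·P⁻¹ = [[−81, −2], [81, 1]] · [[1, 2], [−1, −1]] = [[−79, −160], [80, 161]].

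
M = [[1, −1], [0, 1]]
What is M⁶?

[[1, −6], [0, 1]]

M = I + N where N = [[0, −1], [0, 0]] is strictly upper-triangular, so N² = 0.
(I + N)⁶ = I + 6·N = [[1, −6], [0, 1]].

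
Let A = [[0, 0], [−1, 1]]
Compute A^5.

A² = A (a projection; rank 1, trace 1), so A^5 = A.

[[0, 0], [−1, 1]]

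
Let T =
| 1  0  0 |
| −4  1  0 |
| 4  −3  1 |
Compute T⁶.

[[1, 0, 0], [−24, 1, 0], [204, −18, 1]]

T = I + N where N = [[0, 0, 0], [−4, 0, 0], [4, −3, 0]] is strictly lower-triangular, so N³ = 0.
(I + N)⁶ = I + 6·N + 15·N² = [[1, 0, 0], [−24, 1, 0], [204, −18, 1]].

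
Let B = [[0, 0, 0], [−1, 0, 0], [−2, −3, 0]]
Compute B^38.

[[0, 0, 0], [0, 0, 0], [0, 0, 0]]

B is strictly triangular, hence nilpotent: B^3 = 0, so B^38 = 0.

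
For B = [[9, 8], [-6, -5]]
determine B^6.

[[2913, 2912], [-2184, -2183]]

tr B = 4 and det B = 3, so the characteristic polynomial is λ² − (4)λ + (3) with roots 1 and 3.
Eigenvectors give P = [[-1, 4], [1, -3]] with P⁻¹ = [[3, 4], [1, 1]], and B = P·diag(1, 3)·P⁻¹.
Then B^6 = P·diag(1, 729)·P⁻¹ = [[-1, 2916], [1, -2187]] · [[3, 4], [1, 1]] = [[2913, 2912], [-2184, -2183]].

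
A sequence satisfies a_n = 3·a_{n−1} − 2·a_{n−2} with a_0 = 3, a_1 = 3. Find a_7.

With companion matrix B = [[3, −2], [1, 0]], [a_n, a_{n−1}]ᵀ = B·[a_{n−1}, a_{n−2}]ᵀ, so [a_7, a_6]ᵀ = B⁶·[a_1, a_0]ᵀ.
B⁶ = [[127, −126], [63, −62]], giving [a_7, a_6]ᵀ = [[3], [3]].

3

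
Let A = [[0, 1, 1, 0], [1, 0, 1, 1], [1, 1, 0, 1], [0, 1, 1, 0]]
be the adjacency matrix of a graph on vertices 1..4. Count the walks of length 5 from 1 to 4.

18

The number of length-5 walks from vertex 1 to vertex 4 is entry (1,4) of A^5, where A is the adjacency matrix.
A^2 = [[2, 1, 1, 2], [1, 3, 2, 1], [1, 2, 3, 1], [2, 1, 1, 2]]
A^3 = [[2, 5, 5, 2], [5, 4, 5, 5], [5, 5, 4, 5], [2, 5, 5, 2]]
A^4 = [[10, 9, 9, 10], [9, 15, 14, 9], [9, 14, 15, 9], [10, 9, 9, 10]]
A^5 = [[18, 29, 29, 18], [29, 32, 33, 29], [29, 33, 32, 29], [18, 29, 29, 18]]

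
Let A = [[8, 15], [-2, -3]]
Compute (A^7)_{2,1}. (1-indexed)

-4118

tr A = 5 and det A = 6, so the characteristic polynomial is λ² − (5)λ + (6) with roots 2 and 3.
Eigenvectors give P = [[-5, -3], [2, 1]] with P⁻¹ = [[1, 3], [-2, -5]], and A = P·diag(2, 3)·P⁻¹.
Then A^7 = P·diag(128, 2187)·P⁻¹ = [[-640, -6561], [256, 2187]] · [[1, 3], [-2, -5]] = [[12482, 30885], [-4118, -10167]].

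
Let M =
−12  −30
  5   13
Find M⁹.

[[−40902, −121170], [20195, 60073]]

tr M = 1 and det M = −6, so the characteristic polynomial is λ² − (1)λ + (−6) with roots 3 and −2.
Eigenvectors give P = [[−2, 3], [1, −1]] with P⁻¹ = [[1, 3], [1, 2]], and M = P·diag(3, −2)·P⁻¹.
Then M⁹ = P·diag(19683, −512)·P⁻¹ = [[−39366, −1536], [19683, 512]] · [[1, 3], [1, 2]] = [[−40902, −121170], [20195, 60073]].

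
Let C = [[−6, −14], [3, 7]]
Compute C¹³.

[[−6, −14], [3, 7]]

C² = C (a projection; rank 1, trace 1), so C¹³ = C.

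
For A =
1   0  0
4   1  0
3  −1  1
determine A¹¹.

[[1, 0, 0], [44, 1, 0], [−187, −11, 1]]

A = I + N where N = [[0, 0, 0], [4, 0, 0], [3, −1, 0]] is strictly lower-triangular, so N³ = 0.
(I + N)¹¹ = I + 11·N + 55·N² = [[1, 0, 0], [44, 1, 0], [−187, −11, 1]].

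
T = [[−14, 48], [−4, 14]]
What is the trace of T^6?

tr T = 0 and det T = −4, so the characteristic polynomial is λ² − (0)λ + (−4) with roots 2 and −2.
Eigenvectors give P = [[−3, 4], [−1, 1]] with P⁻¹ = [[1, −4], [1, −3]], and T = P·diag(2, −2)·P⁻¹.
Then T^6 = P·diag(64, 64)·P⁻¹ = [[−192, 256], [−64, 64]] · [[1, −4], [1, −3]] = [[64, 0], [0, 64]].

128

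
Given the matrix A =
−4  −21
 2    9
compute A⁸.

[[−37574, −132405], [12610, 44391]]

tr A = 5 and det A = 6, so the characteristic polynomial is λ² − (5)λ + (6) with roots 2 and 3.
Eigenvectors give P = [[7, −3], [−2, 1]] with P⁻¹ = [[1, 3], [2, 7]], and A = P·diag(2, 3)·P⁻¹.
Then A⁸ = P·diag(256, 6561)·P⁻¹ = [[1792, −19683], [−512, 6561]] · [[1, 3], [2, 7]] = [[−37574, −132405], [12610, 44391]].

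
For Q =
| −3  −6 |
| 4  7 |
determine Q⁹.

tr Q = 4 and det Q = 3, so the characteristic polynomial is λ² − (4)λ + (3) with roots 3 and 1.
Eigenvectors give P = [[1, 3], [−1, −2]] with P⁻¹ = [[−2, −3], [1, 1]], and Q = P·diag(3, 1)·P⁻¹.
Then Q⁹ = P·diag(19683, 1)·P⁻¹ = [[19683, 3], [−19683, −2]] · [[−2, −3], [1, 1]] = [[−39363, −59046], [39364, 59047]].

[[−39363, −59046], [39364, 59047]]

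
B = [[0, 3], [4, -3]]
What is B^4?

B^2 = [[12, -9], [-12, 21]]
B^3 = [[-36, 63], [84, -99]]
B^4 = [[252, -297], [-396, 549]]

[[252, -297], [-396, 549]]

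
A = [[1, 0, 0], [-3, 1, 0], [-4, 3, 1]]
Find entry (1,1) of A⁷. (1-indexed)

A = I + N where N = [[0, 0, 0], [-3, 0, 0], [-4, 3, 0]] is strictly lower-triangular, so N³ = 0.
(I + N)⁷ = I + 7·N + 21·N² = [[1, 0, 0], [-21, 1, 0], [-217, 21, 1]].

1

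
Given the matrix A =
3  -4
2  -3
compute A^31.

A² = I (check: tr A = 0 and det A = -1), so A^31 = A since 31 is odd.

[[3, -4], [2, -3]]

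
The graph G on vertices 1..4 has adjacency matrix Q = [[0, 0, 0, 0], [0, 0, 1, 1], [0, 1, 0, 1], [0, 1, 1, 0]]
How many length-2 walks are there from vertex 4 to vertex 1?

0

The number of length-2 walks from vertex 4 to vertex 1 is entry (4,1) of Q², where Q is the adjacency matrix.
Q² = [[0, 0, 0, 0], [0, 2, 1, 1], [0, 1, 2, 1], [0, 1, 1, 2]]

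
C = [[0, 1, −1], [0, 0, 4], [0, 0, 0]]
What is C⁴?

[[0, 0, 0], [0, 0, 0], [0, 0, 0]]

C is strictly triangular, hence nilpotent: C³ = 0, so C⁴ = 0.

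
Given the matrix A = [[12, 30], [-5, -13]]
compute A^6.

tr A = -1 and det A = -6, so the characteristic polynomial is λ² − (-1)λ + (-6) with roots 2 and -3.
Eigenvectors give P = [[3, 2], [-1, -1]] with P⁻¹ = [[1, 2], [-1, -3]], and A = P·diag(2, -3)·P⁻¹.
Then A^6 = P·diag(64, 729)·P⁻¹ = [[192, 1458], [-64, -729]] · [[1, 2], [-1, -3]] = [[-1266, -3990], [665, 2059]].

[[-1266, -3990], [665, 2059]]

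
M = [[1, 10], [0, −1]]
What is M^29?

M² = I (check: tr M = 0 and det M = −1), so M^29 = M since 29 is odd.

[[1, 10], [0, −1]]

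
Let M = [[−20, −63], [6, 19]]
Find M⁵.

[[−230, −693], [66, 199]]

tr M = −1 and det M = −2, so the characteristic polynomial is λ² − (−1)λ + (−2) with roots 1 and −2.
Eigenvectors give P = [[3, 7], [−1, −2]] with P⁻¹ = [[−2, −7], [1, 3]], and M = P·diag(1, −2)·P⁻¹.
Then M⁵ = P·diag(1, −32)·P⁻¹ = [[3, −224], [−1, 64]] · [[−2, −7], [1, 3]] = [[−230, −693], [66, 199]].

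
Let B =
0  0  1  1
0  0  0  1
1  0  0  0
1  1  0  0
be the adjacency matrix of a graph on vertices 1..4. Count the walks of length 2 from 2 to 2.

The number of length-2 walks from vertex 2 to vertex 2 is entry (2,2) of B², where B is the adjacency matrix.
B² = [[2, 1, 0, 0], [1, 1, 0, 0], [0, 0, 1, 1], [0, 0, 1, 2]]

1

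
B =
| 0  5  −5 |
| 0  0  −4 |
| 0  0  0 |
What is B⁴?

B is strictly triangular, hence nilpotent: B³ = 0, so B⁴ = 0.

[[0, 0, 0], [0, 0, 0], [0, 0, 0]]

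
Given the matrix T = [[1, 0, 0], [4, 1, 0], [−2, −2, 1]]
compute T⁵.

[[1, 0, 0], [20, 1, 0], [−90, −10, 1]]

T = I + N where N = [[0, 0, 0], [4, 0, 0], [−2, −2, 0]] is strictly lower-triangular, so N³ = 0.
(I + N)⁵ = I + 5·N + 10·N² = [[1, 0, 0], [20, 1, 0], [−90, −10, 1]].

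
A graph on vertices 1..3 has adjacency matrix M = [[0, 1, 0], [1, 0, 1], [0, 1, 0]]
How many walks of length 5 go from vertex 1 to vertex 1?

0

The number of length-5 walks from vertex 1 to vertex 1 is entry (1,1) of M^5, where M is the adjacency matrix.
M^2 = [[1, 0, 1], [0, 2, 0], [1, 0, 1]]
M^3 = [[0, 2, 0], [2, 0, 2], [0, 2, 0]]
M^4 = [[2, 0, 2], [0, 4, 0], [2, 0, 2]]
M^5 = [[0, 4, 0], [4, 0, 4], [0, 4, 0]]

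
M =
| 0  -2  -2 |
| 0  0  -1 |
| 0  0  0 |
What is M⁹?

M is strictly triangular, hence nilpotent: M³ = 0, so M⁹ = 0.

[[0, 0, 0], [0, 0, 0], [0, 0, 0]]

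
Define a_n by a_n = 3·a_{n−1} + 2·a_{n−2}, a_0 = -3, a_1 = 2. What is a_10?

25116

With companion matrix Q = [[3, 2], [1, 0]], [a_n, a_{n−1}]ᵀ = Q·[a_{n−1}, a_{n−2}]ᵀ, so [a_10, a_9]ᵀ = Q^9·[a_1, a_0]ᵀ.
Q^9 = [[79647, 44726], [22363, 12558]], giving [a_10, a_9]ᵀ = [[25116], [7052]].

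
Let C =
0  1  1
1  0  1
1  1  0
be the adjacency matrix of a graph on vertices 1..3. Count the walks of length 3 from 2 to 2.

2

The number of length-3 walks from vertex 2 to vertex 2 is entry (2,2) of C³, where C is the adjacency matrix.
C² = [[2, 1, 1], [1, 2, 1], [1, 1, 2]]
C³ = [[2, 3, 3], [3, 2, 3], [3, 3, 2]]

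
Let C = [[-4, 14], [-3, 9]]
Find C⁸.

tr C = 5 and det C = 6, so the characteristic polynomial is λ² − (5)λ + (6) with roots 2 and 3.
Eigenvectors give P = [[7, 2], [3, 1]] with P⁻¹ = [[1, -2], [-3, 7]], and C = P·diag(2, 3)·P⁻¹.
Then C⁸ = P·diag(256, 6561)·P⁻¹ = [[1792, 13122], [768, 6561]] · [[1, -2], [-3, 7]] = [[-37574, 88270], [-18915, 44391]].

[[-37574, 88270], [-18915, 44391]]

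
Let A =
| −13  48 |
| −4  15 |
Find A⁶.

[[−2183, 8736], [−728, 2913]]

tr A = 2 and det A = −3, so the characteristic polynomial is λ² − (2)λ + (−3) with roots 3 and −1.
Eigenvectors give P = [[3, 4], [1, 1]] with P⁻¹ = [[−1, 4], [1, −3]], and A = P·diag(3, −1)·P⁻¹.
Then A⁶ = P·diag(729, 1)·P⁻¹ = [[2187, 4], [729, 1]] · [[−1, 4], [1, −3]] = [[−2183, 8736], [−728, 2913]].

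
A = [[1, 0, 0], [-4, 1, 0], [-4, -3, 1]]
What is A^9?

[[1, 0, 0], [-36, 1, 0], [396, -27, 1]]

A = I + N where N = [[0, 0, 0], [-4, 0, 0], [-4, -3, 0]] is strictly lower-triangular, so N^3 = 0.
(I + N)^9 = I + 9·N + 36·N^2 = [[1, 0, 0], [-36, 1, 0], [396, -27, 1]].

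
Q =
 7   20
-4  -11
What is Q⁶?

tr Q = -4 and det Q = 3, so the characteristic polynomial is λ² − (-4)λ + (3) with roots -1 and -3.
Eigenvectors give P = [[5, -2], [-2, 1]] with P⁻¹ = [[1, 2], [2, 5]], and Q = P·diag(-1, -3)·P⁻¹.
Then Q⁶ = P·diag(1, 729)·P⁻¹ = [[5, -1458], [-2, 729]] · [[1, 2], [2, 5]] = [[-2911, -7280], [1456, 3641]].

[[-2911, -7280], [1456, 3641]]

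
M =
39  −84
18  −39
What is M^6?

[[729, 0], [0, 729]]

tr M = 0 and det M = −9, so the characteristic polynomial is λ² − (0)λ + (−9) with roots −3 and 3.
Eigenvectors give P = [[−2, −7], [−1, −3]] with P⁻¹ = [[3, −7], [−1, 2]], and M = P·diag(−3, 3)·P⁻¹.
Then M^6 = P·diag(729, 729)·P⁻¹ = [[−1458, −5103], [−729, −2187]] · [[3, −7], [−1, 2]] = [[729, 0], [0, 729]].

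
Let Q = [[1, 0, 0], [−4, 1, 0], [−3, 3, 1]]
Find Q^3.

Q = I + N where N = [[0, 0, 0], [−4, 0, 0], [−3, 3, 0]] is strictly lower-triangular, so N^3 = 0.
(I + N)^3 = I + 3·N + 3·N^2 = [[1, 0, 0], [−12, 1, 0], [−45, 9, 1]].

[[1, 0, 0], [−12, 1, 0], [−45, 9, 1]]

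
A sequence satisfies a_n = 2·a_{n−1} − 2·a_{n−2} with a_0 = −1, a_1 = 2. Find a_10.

With companion matrix Q = [[2, −2], [1, 0]], [a_n, a_{n−1}]ᵀ = Q·[a_{n−1}, a_{n−2}]ᵀ, so [a_10, a_9]ᵀ = Q^9·[a_1, a_0]ᵀ.
Q^9 = [[32, −32], [16, 0]], giving [a_10, a_9]ᵀ = [[96], [32]].

96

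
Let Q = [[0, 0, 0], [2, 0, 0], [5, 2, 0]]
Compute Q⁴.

Q is strictly triangular, hence nilpotent: Q³ = 0, so Q⁴ = 0.

[[0, 0, 0], [0, 0, 0], [0, 0, 0]]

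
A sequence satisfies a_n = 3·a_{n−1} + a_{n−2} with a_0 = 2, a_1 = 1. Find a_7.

With companion matrix B = [[3, 1], [1, 0]], [a_n, a_{n−1}]ᵀ = B·[a_{n−1}, a_{n−2}]ᵀ, so [a_7, a_6]ᵀ = B^6·[a_1, a_0]ᵀ.
B^6 = [[1189, 360], [360, 109]], giving [a_7, a_6]ᵀ = [[1909], [578]].

1909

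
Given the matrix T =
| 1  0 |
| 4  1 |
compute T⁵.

[[1, 0], [20, 1]]

T = I + N where N = [[0, 0], [4, 0]] is strictly lower-triangular, so N² = 0.
(I + N)⁵ = I + 5·N = [[1, 0], [20, 1]].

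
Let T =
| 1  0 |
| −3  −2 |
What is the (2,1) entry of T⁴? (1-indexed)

15

tr T = −1 and det T = −2, so the characteristic polynomial is λ² − (−1)λ + (−2) with roots −2 and 1.
Eigenvectors give P = [[0, 1], [−1, −1]] with P⁻¹ = [[−1, −1], [1, 0]], and T = P·diag(−2, 1)·P⁻¹.
Then T⁴ = P·diag(16, 1)·P⁻¹ = [[0, 1], [−16, −1]] · [[−1, −1], [1, 0]] = [[1, 0], [15, 16]].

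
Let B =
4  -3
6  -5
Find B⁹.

tr B = -1 and det B = -2, so the characteristic polynomial is λ² − (-1)λ + (-2) with roots -2 and 1.
Eigenvectors give P = [[-1, 1], [-2, 1]] with P⁻¹ = [[1, -1], [2, -1]], and B = P·diag(-2, 1)·P⁻¹.
Then B⁹ = P·diag(-512, 1)·P⁻¹ = [[512, 1], [1024, 1]] · [[1, -1], [2, -1]] = [[514, -513], [1026, -1025]].

[[514, -513], [1026, -1025]]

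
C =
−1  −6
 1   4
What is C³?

tr C = 3 and det C = 2, so the characteristic polynomial is λ² − (3)λ + (2) with roots 1 and 2.
Eigenvectors give P = [[−3, 2], [1, −1]] with P⁻¹ = [[−1, −2], [−1, −3]], and C = P·diag(1, 2)·P⁻¹.
Then C³ = P·diag(1, 8)·P⁻¹ = [[−3, 16], [1, −8]] · [[−1, −2], [−1, −3]] = [[−13, −42], [7, 22]].

[[−13, −42], [7, 22]]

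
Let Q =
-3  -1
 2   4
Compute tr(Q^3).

31

Q^2 = [[7, -1], [2, 14]]
Q^3 = [[-23, -11], [22, 54]]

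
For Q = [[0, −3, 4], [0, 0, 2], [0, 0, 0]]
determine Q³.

Q is strictly triangular, hence nilpotent: Q³ = 0, so Q³ = 0.

[[0, 0, 0], [0, 0, 0], [0, 0, 0]]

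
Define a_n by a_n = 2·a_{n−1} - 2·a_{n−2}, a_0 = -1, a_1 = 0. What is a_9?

0

With companion matrix T = [[2, -2], [1, 0]], [a_n, a_{n−1}]ᵀ = T·[a_{n−1}, a_{n−2}]ᵀ, so [a_9, a_8]ᵀ = T^8·[a_1, a_0]ᵀ.
T^8 = [[16, 0], [0, 16]], giving [a_9, a_8]ᵀ = [[0], [-16]].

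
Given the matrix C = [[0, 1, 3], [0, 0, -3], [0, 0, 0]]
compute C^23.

[[0, 0, 0], [0, 0, 0], [0, 0, 0]]

C is strictly triangular, hence nilpotent: C^3 = 0, so C^23 = 0.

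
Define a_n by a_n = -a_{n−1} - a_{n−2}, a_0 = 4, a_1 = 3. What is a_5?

With companion matrix C = [[-1, -1], [1, 0]], [a_n, a_{n−1}]ᵀ = C·[a_{n−1}, a_{n−2}]ᵀ, so [a_5, a_4]ᵀ = C⁴·[a_1, a_0]ᵀ.
C⁴ = [[-1, -1], [1, 0]], giving [a_5, a_4]ᵀ = [[-7], [3]].

-7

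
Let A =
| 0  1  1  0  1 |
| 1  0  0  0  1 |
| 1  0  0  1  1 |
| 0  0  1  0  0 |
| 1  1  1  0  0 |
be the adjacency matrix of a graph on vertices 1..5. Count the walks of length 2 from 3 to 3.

The number of length-2 walks from vertex 3 to vertex 3 is entry (3,3) of A², where A is the adjacency matrix.
A² = [[3, 1, 1, 1, 2], [1, 2, 2, 0, 1], [1, 2, 3, 0, 1], [1, 0, 0, 1, 1], [2, 1, 1, 1, 3]]

3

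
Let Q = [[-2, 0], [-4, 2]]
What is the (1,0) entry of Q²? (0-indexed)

0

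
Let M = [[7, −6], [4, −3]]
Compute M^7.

tr M = 4 and det M = 3, so the characteristic polynomial is λ² − (4)λ + (3) with roots 1 and 3.
Eigenvectors give P = [[1, −3], [1, −2]] with P⁻¹ = [[−2, 3], [−1, 1]], and M = P·diag(1, 3)·P⁻¹.
Then M^7 = P·diag(1, 2187)·P⁻¹ = [[1, −6561], [1, −4374]] · [[−2, 3], [−1, 1]] = [[6559, −6558], [4372, −4371]].

[[6559, −6558], [4372, −4371]]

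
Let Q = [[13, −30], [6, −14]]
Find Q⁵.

tr Q = −1 and det Q = −2, so the characteristic polynomial is λ² − (−1)λ + (−2) with roots −2 and 1.
Eigenvectors give P = [[2, 5], [1, 2]] with P⁻¹ = [[−2, 5], [1, −2]], and Q = P·diag(−2, 1)·P⁻¹.
Then Q⁵ = P·diag(−32, 1)·P⁻¹ = [[−64, 5], [−32, 2]] · [[−2, 5], [1, −2]] = [[133, −330], [66, −164]].

[[133, −330], [66, −164]]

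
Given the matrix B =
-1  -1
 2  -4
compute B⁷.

tr B = -5 and det B = 6, so the characteristic polynomial is λ² − (-5)λ + (6) with roots -2 and -3.
Eigenvectors give P = [[1, -1], [1, -2]] with P⁻¹ = [[2, -1], [1, -1]], and B = P·diag(-2, -3)·P⁻¹.
Then B⁷ = P·diag(-128, -2187)·P⁻¹ = [[-128, 2187], [-128, 4374]] · [[2, -1], [1, -1]] = [[1931, -2059], [4118, -4246]].

[[1931, -2059], [4118, -4246]]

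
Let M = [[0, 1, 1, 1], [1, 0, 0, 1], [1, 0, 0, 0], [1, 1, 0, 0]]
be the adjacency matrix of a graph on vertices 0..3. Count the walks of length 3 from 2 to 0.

The number of length-3 walks from vertex 2 to vertex 0 is entry (2,0) of M^3, where M is the adjacency matrix.
M^2 = [[3, 1, 0, 1], [1, 2, 1, 1], [0, 1, 1, 1], [1, 1, 1, 2]]
M^3 = [[2, 4, 3, 4], [4, 2, 1, 3], [3, 1, 0, 1], [4, 3, 1, 2]]

3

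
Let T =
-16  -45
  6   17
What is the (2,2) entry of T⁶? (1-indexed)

379

tr T = 1 and det T = -2, so the characteristic polynomial is λ² − (1)λ + (-2) with roots -1 and 2.
Eigenvectors give P = [[-3, -5], [1, 2]] with P⁻¹ = [[-2, -5], [1, 3]], and T = P·diag(-1, 2)·P⁻¹.
Then T⁶ = P·diag(1, 64)·P⁻¹ = [[-3, -320], [1, 128]] · [[-2, -5], [1, 3]] = [[-314, -945], [126, 379]].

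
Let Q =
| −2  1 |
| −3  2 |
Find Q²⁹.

Q² = I (check: tr Q = 0 and det Q = −1), so Q²⁹ = Q since 29 is odd.

[[−2, 1], [−3, 2]]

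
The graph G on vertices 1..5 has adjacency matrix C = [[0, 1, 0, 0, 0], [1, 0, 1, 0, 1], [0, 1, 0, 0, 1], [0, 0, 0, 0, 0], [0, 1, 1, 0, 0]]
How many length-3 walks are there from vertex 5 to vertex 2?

The number of length-3 walks from vertex 5 to vertex 2 is entry (5,2) of C³, where C is the adjacency matrix.
C² = [[1, 0, 1, 0, 1], [0, 3, 1, 0, 1], [1, 1, 2, 0, 1], [0, 0, 0, 0, 0], [1, 1, 1, 0, 2]]
C³ = [[0, 3, 1, 0, 1], [3, 2, 4, 0, 4], [1, 4, 2, 0, 3], [0, 0, 0, 0, 0], [1, 4, 3, 0, 2]]

4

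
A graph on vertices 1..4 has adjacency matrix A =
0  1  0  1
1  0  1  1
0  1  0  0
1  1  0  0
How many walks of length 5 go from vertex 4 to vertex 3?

The number of length-5 walks from vertex 4 to vertex 3 is entry (4,3) of A⁵, where A is the adjacency matrix.
A² = [[2, 1, 1, 1], [1, 3, 0, 1], [1, 0, 1, 1], [1, 1, 1, 2]]
A³ = [[2, 4, 1, 3], [4, 2, 3, 4], [1, 3, 0, 1], [3, 4, 1, 2]]
A⁴ = [[7, 6, 4, 6], [6, 11, 2, 6], [4, 2, 3, 4], [6, 6, 4, 7]]
A⁵ = [[12, 17, 6, 13], [17, 14, 11, 17], [6, 11, 2, 6], [13, 17, 6, 12]]

6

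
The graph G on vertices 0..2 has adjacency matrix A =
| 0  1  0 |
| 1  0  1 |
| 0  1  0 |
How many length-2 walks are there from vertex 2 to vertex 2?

1

The number of length-2 walks from vertex 2 to vertex 2 is entry (2,2) of A², where A is the adjacency matrix.
A² = [[1, 0, 1], [0, 2, 0], [1, 0, 1]]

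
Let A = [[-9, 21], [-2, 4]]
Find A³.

[[-141, 399], [-38, 106]]

tr A = -5 and det A = 6, so the characteristic polynomial is λ² − (-5)λ + (6) with roots -2 and -3.
Eigenvectors give P = [[3, -7], [1, -2]] with P⁻¹ = [[-2, 7], [-1, 3]], and A = P·diag(-2, -3)·P⁻¹.
Then A³ = P·diag(-8, -27)·P⁻¹ = [[-24, 189], [-8, 54]] · [[-2, 7], [-1, 3]] = [[-141, 399], [-38, 106]].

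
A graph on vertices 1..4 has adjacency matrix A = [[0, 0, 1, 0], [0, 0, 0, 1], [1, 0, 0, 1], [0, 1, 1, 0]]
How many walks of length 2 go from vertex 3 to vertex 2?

1

The number of length-2 walks from vertex 3 to vertex 2 is entry (3,2) of A^2, where A is the adjacency matrix.
A^2 = [[1, 0, 0, 1], [0, 1, 1, 0], [0, 1, 2, 0], [1, 0, 0, 2]]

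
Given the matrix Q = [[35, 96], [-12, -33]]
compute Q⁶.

[[6553, 17472], [-2184, -5823]]

tr Q = 2 and det Q = -3, so the characteristic polynomial is λ² − (2)λ + (-3) with roots 3 and -1.
Eigenvectors give P = [[3, -8], [-1, 3]] with P⁻¹ = [[3, 8], [1, 3]], and Q = P·diag(3, -1)·P⁻¹.
Then Q⁶ = P·diag(729, 1)·P⁻¹ = [[2187, -8], [-729, 3]] · [[3, 8], [1, 3]] = [[6553, 17472], [-2184, -5823]].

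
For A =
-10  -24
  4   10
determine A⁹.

tr A = 0 and det A = -4, so the characteristic polynomial is λ² − (0)λ + (-4) with roots -2 and 2.
Eigenvectors give P = [[-3, -2], [1, 1]] with P⁻¹ = [[-1, -2], [1, 3]], and A = P·diag(-2, 2)·P⁻¹.
Then A⁹ = P·diag(-512, 512)·P⁻¹ = [[1536, -1024], [-512, 512]] · [[-1, -2], [1, 3]] = [[-2560, -6144], [1024, 2560]].

[[-2560, -6144], [1024, 2560]]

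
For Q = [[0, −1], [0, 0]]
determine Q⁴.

Q is strictly triangular, hence nilpotent: Q² = 0, so Q⁴ = 0.

[[0, 0], [0, 0]]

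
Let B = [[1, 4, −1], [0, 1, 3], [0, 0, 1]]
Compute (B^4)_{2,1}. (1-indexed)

0

B = I + N where N = [[0, 4, −1], [0, 0, 3], [0, 0, 0]] is strictly upper-triangular, so N^3 = 0.
(I + N)^4 = I + 4·N + 6·N^2 = [[1, 16, 68], [0, 1, 12], [0, 0, 1]].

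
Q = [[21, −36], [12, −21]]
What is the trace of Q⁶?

tr Q = 0 and det Q = −9, so the characteristic polynomial is λ² − (0)λ + (−9) with roots −3 and 3.
Eigenvectors give P = [[−3, −2], [−2, −1]] with P⁻¹ = [[1, −2], [−2, 3]], and Q = P·diag(−3, 3)·P⁻¹.
Then Q⁶ = P·diag(729, 729)·P⁻¹ = [[−2187, −1458], [−1458, −729]] · [[1, −2], [−2, 3]] = [[729, 0], [0, 729]].

1458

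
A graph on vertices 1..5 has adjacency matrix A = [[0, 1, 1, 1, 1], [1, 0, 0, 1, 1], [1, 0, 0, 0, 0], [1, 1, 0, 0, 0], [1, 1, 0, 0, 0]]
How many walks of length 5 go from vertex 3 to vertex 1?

The number of length-5 walks from vertex 3 to vertex 1 is entry (3,1) of A⁵, where A is the adjacency matrix.
A² = [[4, 2, 0, 1, 1], [2, 3, 1, 1, 1], [0, 1, 1, 1, 1], [1, 1, 1, 2, 2], [1, 1, 1, 2, 2]]
A³ = [[4, 6, 4, 6, 6], [6, 4, 2, 5, 5], [4, 2, 0, 1, 1], [6, 5, 1, 2, 2], [6, 5, 1, 2, 2]]
A⁴ = [[22, 16, 4, 10, 10], [16, 16, 6, 10, 10], [4, 6, 4, 6, 6], [10, 10, 6, 11, 11], [10, 10, 6, 11, 11]]
A⁵ = [[40, 42, 22, 38, 38], [42, 36, 16, 32, 32], [22, 16, 4, 10, 10], [38, 32, 10, 20, 20], [38, 32, 10, 20, 20]]

22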